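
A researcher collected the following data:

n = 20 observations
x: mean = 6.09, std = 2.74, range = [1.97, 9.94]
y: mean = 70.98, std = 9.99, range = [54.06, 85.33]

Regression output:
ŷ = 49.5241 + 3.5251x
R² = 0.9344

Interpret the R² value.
The model explains 93.44% of the variance in y (R² = 0.9344), leaving 6.56% unexplained; the fit is strong.

R² (coefficient of determination) measures the proportion of variance in y explained by the regression model.

Here R² = 0.9344:
- Explained: 93.44% of the variation in y
- Unexplained (residual): 100% − 93.44% = 6.56%
- Rule of thumb (below 0.3 weak; 0.3 to below 0.7 moderate; 0.7 and above strong) → strong

Note: R² never decreases when predictors are added, so it should not be used alone to compare models of different size.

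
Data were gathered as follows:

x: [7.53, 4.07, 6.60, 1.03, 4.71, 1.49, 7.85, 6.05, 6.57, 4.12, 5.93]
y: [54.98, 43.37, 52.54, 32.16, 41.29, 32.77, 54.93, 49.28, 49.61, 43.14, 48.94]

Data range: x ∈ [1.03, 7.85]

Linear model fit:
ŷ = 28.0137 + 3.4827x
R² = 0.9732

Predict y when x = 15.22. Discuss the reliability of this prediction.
The equation gives ŷ = 81.0204; however x = 15.22 is 7.37 units above the observed range, so this extrapolated value should not be trusted.

Prediction calculation:
ŷ = 28.0137 + 3.4827 × 15.22
ŷ = 81.0204

Reliability:
- Data range: x ∈ [1.03, 7.85]
- Prediction point: x = 15.22 is 7.37 units above the observed range → this is EXTRAPOLATION, not interpolation

Why that matters here:
- Real relationships often flatten, saturate, or turn nonlinear at extremes
- The linear relationship may not hold outside the observed range

Report the number if required, but flag clearly that it is an extrapolation.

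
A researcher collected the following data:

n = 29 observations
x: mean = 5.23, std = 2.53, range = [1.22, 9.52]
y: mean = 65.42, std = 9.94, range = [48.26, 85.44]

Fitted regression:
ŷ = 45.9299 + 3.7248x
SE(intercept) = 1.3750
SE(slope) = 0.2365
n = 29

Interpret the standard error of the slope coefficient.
SE(β̂₁) = 0.2365 is the estimated standard deviation of the slope estimate across repeated samples; relative to β̂₁ = 3.7248 that is 6.3%, a precise estimate.

SE(β̂₁) = s / √Sxx, where s is the residual standard deviation and Sxx = Σ(x − x̄)². It is the yardstick for how far β̂₁ = 3.7248 could plausibly be from the true slope.

Relative precision:
- SE / |β̂₁| = 0.2365 / 3.7248 = 6.3%
- Rule of thumb (under 20%: precise; 20% to under 50%: moderately precise; 50% or more: imprecise) → precise

Link to interval estimation: a confidence interval for β₁ is β̂₁ ± t* × 0.2365, so SE sets the half-width per unit of t*.

What drives SE(β̂₁): wider spread of x values → smaller SE.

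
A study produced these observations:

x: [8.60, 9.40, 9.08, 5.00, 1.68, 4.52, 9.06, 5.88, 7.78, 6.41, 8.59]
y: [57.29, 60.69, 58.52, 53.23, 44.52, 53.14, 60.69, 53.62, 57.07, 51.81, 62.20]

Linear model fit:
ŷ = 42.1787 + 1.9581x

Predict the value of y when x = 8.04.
ŷ = 57.9218

x = 8.04 lies inside the observed range [1.68, 9.40], so the fitted equation applies directly:

ŷ = 42.1787 + 1.9581 × 8.04
ŷ = 42.1787 + 15.7431
ŷ = 57.9218

This is the fitted mean response at that x — an individual observation would come with a wider prediction interval.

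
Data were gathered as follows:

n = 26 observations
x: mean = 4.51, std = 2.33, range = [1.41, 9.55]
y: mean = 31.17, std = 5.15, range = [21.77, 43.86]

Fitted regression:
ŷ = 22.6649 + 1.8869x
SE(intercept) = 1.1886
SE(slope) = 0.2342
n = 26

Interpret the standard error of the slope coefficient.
SE(β̂₁) = 0.2342 is the estimated standard deviation of the slope estimate across repeated samples; relative to β̂₁ = 1.8869 that is 12.4%, a precise estimate.

SE(β̂₁) = s / √Sxx, where s is the residual standard deviation and Sxx = Σ(x − x̄)². It is the yardstick for how far β̂₁ = 1.8869 could plausibly be from the true slope.

Relative precision:
- SE / |β̂₁| = 0.2342 / 1.8869 = 12.4%
- Rule of thumb (under 20%: precise; 20% to under 50%: moderately precise; 50% or more: imprecise) → precise

Link to the t-test: t = β̂₁ / SE(β̂₁) = 1.8869 / 0.2342 = 8.0568, the statistic for H₀: β₁ = 0.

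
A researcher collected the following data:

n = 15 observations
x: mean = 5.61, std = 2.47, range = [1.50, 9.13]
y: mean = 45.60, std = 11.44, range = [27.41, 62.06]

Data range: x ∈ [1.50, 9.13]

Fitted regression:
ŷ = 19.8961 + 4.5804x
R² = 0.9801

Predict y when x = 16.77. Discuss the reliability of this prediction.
ŷ = 96.7094, but this is extrapolation (above the data range [1.50, 9.13]) and may be unreliable.

Prediction calculation:
ŷ = 19.8961 + 4.5804 × 16.77
ŷ = 96.7094

Reliability:
- Data range: x ∈ [1.50, 9.13]
- Prediction point: x = 16.77 is 7.64 units above the observed range → this is EXTRAPOLATION, not interpolation

Why that matters here:
- Real relationships often flatten, saturate, or turn nonlinear at extremes
- R² describes fit only over the sampled x values; it says nothing about behaviour beyond them
- There are no observations near this x to validate the fitted line there

Report the number if required, but flag clearly that it is an extrapolation.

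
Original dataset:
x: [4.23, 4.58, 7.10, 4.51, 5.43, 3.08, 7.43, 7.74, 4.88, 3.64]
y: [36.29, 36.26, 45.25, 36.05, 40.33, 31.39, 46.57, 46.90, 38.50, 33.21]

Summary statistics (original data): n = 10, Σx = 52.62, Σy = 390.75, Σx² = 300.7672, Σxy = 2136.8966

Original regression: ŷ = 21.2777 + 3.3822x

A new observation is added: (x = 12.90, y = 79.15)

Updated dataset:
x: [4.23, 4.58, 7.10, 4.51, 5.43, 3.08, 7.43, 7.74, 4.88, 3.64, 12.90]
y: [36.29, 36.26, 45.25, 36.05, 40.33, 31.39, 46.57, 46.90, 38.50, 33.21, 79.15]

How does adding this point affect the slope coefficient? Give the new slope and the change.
The slope changes from 3.3822 to 4.6679 (change of +1.2857, or +38.0%).

x = 12.90 lies well outside the original x-range [3.08, 7.74] (x̄ ≈ 5.26), so this observation has high leverage and can move the slope substantially.

Step 1: Update the sums with the new point (n goes from 10 to 11)
Σx  = 52.62 + 12.90 = 65.52
Σy  = 390.75 + 79.15 = 469.90
Σx² = 300.7672 + 12.90² = 300.7672 + 166.4100 = 467.1772
Σxy = 2136.8966 + 12.90×79.15 = 2136.8966 + 1021.0350 = 3157.9316

Step 2: Recompute the slope with b₁ = (nΣxy − ΣxΣy) / (nΣx² − (Σx)²)
Numerator   = 11×3157.9316 − 65.52×469.90 = 34737.2476 − 30787.8480 = 3949.3996
Denominator = 11×467.1772 − 65.52² = 5138.9492 − 4292.8704 = 846.0788
b₁(new) = 3949.3996 / 846.0788 = 4.6679

(Same formula on the original sums: (10×2136.8966 − 52.62×390.75) / (10×300.7672 − 52.62²) = 807.7010 / 238.8076 = 3.3822, matching the given fit.)

Step 3: Change in slope
Δβ₁ = 4.6679 − 3.3822 = +1.2857
Relative change = +1.2857 / 3.3822 × 100% = +38.0%
→ the slope increases when the point is added.

Because the point sits above the extension of the original line at a high-leverage x, it tilts the fit up.
In practice: examine leverage (hᵢ) and Cook's distance rather than deleting it automatically; refit with and without it and report both if conclusions differ.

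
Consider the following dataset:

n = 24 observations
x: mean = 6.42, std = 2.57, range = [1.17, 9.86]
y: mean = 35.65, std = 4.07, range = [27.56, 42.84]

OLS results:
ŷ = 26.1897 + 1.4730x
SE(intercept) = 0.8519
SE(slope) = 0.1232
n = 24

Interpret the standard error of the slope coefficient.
SE(slope) = 0.1232 measures the uncertainty in the estimated slope. The coefficient is estimated precisely (SE/|β̂₁| = 8.4%).

SE(β̂₁) = 0.1232 says: if we drew many samples of n = 24 from the same population and refit each time, the fitted slopes would scatter with a standard deviation of roughly 0.1232 around the true β₁.

Relative precision:
- SE / |β̂₁| = 0.1232 / 1.4730 = 8.4%
- Rule of thumb (under 20%: precise; 20% to under 50%: moderately precise; 50% or more: imprecise) → precise

Link to the t-test: t = β̂₁ / SE(β̂₁) = 1.4730 / 0.1232 = 11.9562, the statistic for H₀: β₁ = 0.

What drives SE(β̂₁): wider spread of x values → smaller SE; larger n (here n = 24) → smaller SE; more residual scatter → larger SE.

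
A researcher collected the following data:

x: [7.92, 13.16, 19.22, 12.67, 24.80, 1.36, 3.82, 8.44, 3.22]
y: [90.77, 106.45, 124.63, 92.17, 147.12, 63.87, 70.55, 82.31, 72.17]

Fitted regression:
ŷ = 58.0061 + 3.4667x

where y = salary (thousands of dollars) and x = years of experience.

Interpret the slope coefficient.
An increase of one year in experience is associated with a 3.4667 thousand dollars increase in predicted salary.

β₁ = 3.4667 is the change in predicted salary (thousand dollars) per additional year of experience.

Interpretation:
- Experience up by 1 year → predicted salary increases by 3.4667 thousand dollars
- This is a linear approximation: the same per-unit change is assumed across the whole observed x range

The intercept β₀ = 58.0061 is the predicted salary when experience = 0; since the smallest observed x is 1.36, this is an extrapolation and mainly anchors the line.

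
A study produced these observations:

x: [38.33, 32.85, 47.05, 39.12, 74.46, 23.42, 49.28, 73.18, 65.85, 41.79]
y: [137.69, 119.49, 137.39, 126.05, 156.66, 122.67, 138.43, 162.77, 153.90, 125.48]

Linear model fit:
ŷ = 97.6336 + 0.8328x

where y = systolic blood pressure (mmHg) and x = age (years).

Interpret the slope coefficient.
On average, blood pressure is about 0.8328 mmHg higher for every extra year of age.

β₁ = 0.8328 is the change in predicted blood pressure (mmHg) per additional year of age.

Interpretation:
- Age up by 1 year → predicted blood pressure increases by 0.8328 mmHg
- The effect is assumed constant over the observed range of x (linearity)
- The slope describes association in these data, not necessarily a causal effect

The intercept β₀ = 97.6336 is the predicted blood pressure when age = 0; since the smallest observed x is 23.42, this is an extrapolation and mainly anchors the line.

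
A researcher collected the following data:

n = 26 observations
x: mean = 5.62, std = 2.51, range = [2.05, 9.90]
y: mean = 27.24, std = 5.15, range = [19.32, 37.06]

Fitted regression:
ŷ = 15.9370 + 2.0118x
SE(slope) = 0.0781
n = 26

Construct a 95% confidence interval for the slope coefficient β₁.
The 95% CI for β₁ is (1.8506, 2.1730)

Confidence interval for the slope:

The 95% CI for β₁ is: β̂₁ ± t*(α/2, n-2) × SE(β̂₁)

Step 1: Find critical t-value
- Confidence level = 0.95
- Degrees of freedom = n - 2 = 26 - 2 = 24
- t*(α/2, 24) = 2.0639

Step 2: Calculate margin of error
Margin = 2.0639 × 0.0781 = 0.1612

Step 3: Construct interval
CI = 2.0118 ± 0.1612
CI = (1.8506, 2.1730)

Interpretation: each one-unit increase in x is associated with a change in mean y of between 1.8506 and 2.1730, with 95% confidence.
The interval does not include 0, suggesting a significant linear relationship.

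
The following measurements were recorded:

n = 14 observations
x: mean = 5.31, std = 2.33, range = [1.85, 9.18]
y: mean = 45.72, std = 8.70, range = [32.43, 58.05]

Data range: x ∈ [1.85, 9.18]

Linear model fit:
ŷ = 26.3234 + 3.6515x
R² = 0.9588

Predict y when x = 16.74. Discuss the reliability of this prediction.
ŷ = 87.4495, but this is extrapolation (above the data range [1.85, 9.18]) and may be unreliable.

Prediction calculation:
ŷ = 26.3234 + 3.6515 × 16.74
ŷ = 87.4495

Reliability:
- Data range: x ∈ [1.85, 9.18]
- Prediction point: x = 16.74 is 7.56 units above the observed range → this is EXTRAPOLATION, not interpolation

Why that matters here:
- Real relationships often flatten, saturate, or turn nonlinear at extremes
- The linear relationship may not hold outside the observed range
- The standard error of prediction grows with (x − x̄)², and x = 16.74 is far from x̄ = 5.31

The R² = 0.9588 only validates the fit within [1.85, 9.18]; treat ŷ = 87.4495 with caution.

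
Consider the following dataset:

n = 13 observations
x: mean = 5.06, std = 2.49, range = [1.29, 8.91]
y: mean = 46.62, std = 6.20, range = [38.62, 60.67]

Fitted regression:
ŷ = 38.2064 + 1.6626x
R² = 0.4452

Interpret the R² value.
The model explains 44.52% of the variance in y (R² = 0.4452), leaving 55.48% unexplained; the fit is moderate.

R² = 1 − SS_res/SS_tot compares the residual scatter to the total scatter of y about its mean.

Here R² = 0.4452:
- Explained: 44.52% of the variation in y
- Unexplained (residual): 100% − 44.52% = 55.48%
- Rule of thumb (below 0.3 weak; 0.3 to below 0.7 moderate; 0.7 and above strong) → moderate

Note: R² says nothing about causation, and a high R² does not by itself mean the linear form is appropriate — check the residuals.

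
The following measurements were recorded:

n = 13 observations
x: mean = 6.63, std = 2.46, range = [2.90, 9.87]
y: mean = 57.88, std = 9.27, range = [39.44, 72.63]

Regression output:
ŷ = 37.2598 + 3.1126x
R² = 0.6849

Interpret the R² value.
R² = 0.6849 means 68.49% of the variation in y is explained by the linear relationship with x. This indicates a moderate fit.

R² = 1 − SS_res/SS_tot compares the residual scatter to the total scatter of y about its mean.

Here R² = 0.6849:
- Explained: 68.49% of the variation in y
- Unexplained (residual): 100% − 68.49% = 31.51%
- Rule of thumb (below 0.3 weak; 0.3 to below 0.7 moderate; 0.7 and above strong) → moderate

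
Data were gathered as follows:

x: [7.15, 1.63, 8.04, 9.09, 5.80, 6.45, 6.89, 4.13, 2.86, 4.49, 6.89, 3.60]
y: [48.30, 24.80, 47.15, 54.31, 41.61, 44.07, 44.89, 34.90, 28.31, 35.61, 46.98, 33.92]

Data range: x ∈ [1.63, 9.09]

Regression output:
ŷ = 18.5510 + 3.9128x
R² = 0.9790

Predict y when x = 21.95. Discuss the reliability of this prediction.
The equation gives ŷ = 104.4370; however x = 21.95 is 12.86 units above the observed range, so this extrapolated value should not be trusted.

Prediction calculation:
ŷ = 18.5510 + 3.9128 × 21.95
ŷ = 104.4370

Reliability:
- Data range: x ∈ [1.63, 9.09]
- Prediction point: x = 21.95 is 12.86 units above the observed range → this is EXTRAPOLATION, not interpolation

Why that matters here:
- There are no observations near this x to validate the fitted line there
- R² describes fit only over the sampled x values; it says nothing about behaviour beyond them
- The linear relationship may not hold outside the observed range

A defensible statement: 'if the linear trend continued to x = 21.95, y would be about 104.4370' — the premise is untested.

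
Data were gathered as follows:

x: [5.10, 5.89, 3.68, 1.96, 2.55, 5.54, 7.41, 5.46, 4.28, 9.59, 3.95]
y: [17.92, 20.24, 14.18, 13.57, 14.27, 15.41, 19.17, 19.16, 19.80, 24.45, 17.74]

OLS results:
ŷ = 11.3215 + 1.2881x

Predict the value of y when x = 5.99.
ŷ = 19.0372

x = 5.99 lies inside the observed range [1.96, 9.59], so the fitted equation applies directly:

ŷ = 11.3215 + 1.2881 × 5.99
ŷ = 11.3215 + 7.7157
ŷ = 19.0372

This is a point prediction; actual observations scatter around it by roughly the residual standard deviation.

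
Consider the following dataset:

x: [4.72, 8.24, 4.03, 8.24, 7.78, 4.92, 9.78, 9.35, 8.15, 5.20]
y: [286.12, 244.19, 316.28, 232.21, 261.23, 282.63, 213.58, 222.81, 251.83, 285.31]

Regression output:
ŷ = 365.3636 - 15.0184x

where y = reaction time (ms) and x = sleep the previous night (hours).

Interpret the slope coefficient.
For each additional hour of sleep, predicted reaction time decreases by approximately 15.0184 ms.

The slope β₁ = -15.0184 gives the rate at which the fitted reaction time changes with sleep.

Interpretation:
- Sleep up by 1 hour → predicted reaction time decreases by 15.0184 ms
- The effect is assumed constant over the observed range of x (linearity)

The intercept β₀ = 365.3636 is the predicted reaction time when sleep = 0; since the smallest observed x is 4.03, this is an extrapolation and mainly anchors the line.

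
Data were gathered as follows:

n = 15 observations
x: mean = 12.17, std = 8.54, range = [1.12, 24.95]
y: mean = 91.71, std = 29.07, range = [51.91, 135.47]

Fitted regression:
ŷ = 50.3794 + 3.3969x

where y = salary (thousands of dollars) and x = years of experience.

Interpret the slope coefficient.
On average, salary is about 3.3969 thousand dollars higher for every extra year of experience.

The slope coefficient β₁ = 3.3969 represents the marginal effect of experience on salary.

Interpretation:
- Experience up by 1 year → predicted salary increases by 3.3969 thousand dollars
- The effect is assumed constant over the observed range of x (linearity)
- The sign (+) gives the direction; the magnitude 3.3969 gives the size of the effect per year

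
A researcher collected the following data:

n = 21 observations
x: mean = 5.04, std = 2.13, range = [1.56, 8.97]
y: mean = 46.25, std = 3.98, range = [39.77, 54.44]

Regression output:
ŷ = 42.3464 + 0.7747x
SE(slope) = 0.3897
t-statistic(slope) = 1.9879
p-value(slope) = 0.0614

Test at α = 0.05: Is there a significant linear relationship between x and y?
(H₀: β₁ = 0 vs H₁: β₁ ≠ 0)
Fail to reject H₀: p-value = 0.0614 ≥ α = 0.05. The linear relationship is not significant at the 5% level.

Hypothesis test for the slope coefficient:

H₀: β₁ = 0 (no linear relationship)
H₁: β₁ ≠ 0 (linear relationship exists)

Test statistic: t = β̂₁ / SE(β̂₁) = 0.7747 / 0.3897 = 1.9879

With df = 19, the two-sided p-value for |t| = 1.9879 is 0.0614.

Decision rule: reject H₀ if p-value < α.
p-value = 0.0614 ≥ α = 0.05 → fail to reject H₀.

Conclusion: the linear association between x and y is not significant at the 5% level.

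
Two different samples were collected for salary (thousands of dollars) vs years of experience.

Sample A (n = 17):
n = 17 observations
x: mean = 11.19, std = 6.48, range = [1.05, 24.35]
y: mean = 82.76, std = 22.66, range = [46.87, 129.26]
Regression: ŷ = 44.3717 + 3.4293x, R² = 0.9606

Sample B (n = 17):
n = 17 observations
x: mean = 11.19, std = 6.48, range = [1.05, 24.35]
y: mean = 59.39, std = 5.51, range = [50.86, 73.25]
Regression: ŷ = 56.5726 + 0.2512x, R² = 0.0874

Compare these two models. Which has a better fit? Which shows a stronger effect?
Model A has the better fit (R² = 0.9606 vs 0.0874). Model A shows the stronger effect (|β₁| = 3.4293 vs 0.2512).

Model Comparison:

Which explains more variance? (R²)
- Model A: R² = 0.9606 → 96.06% of variance in salary explained
- Model B: R² = 0.0874 → 8.74% of variance in salary explained
- 0.9606 > 0.0874 → Model A has the better fit

Strength of effect — compare |β₁|:
- Model A: β₁ = 3.4293 → predicted salary rises 3.4293 thousand dollars per additional year of experience
- Model B: β₁ = 0.2512 → predicted salary rises 0.2512 thousand dollars per additional year of experience
- |3.4293| > |0.2512| → Model A shows the stronger marginal effect

Notes:
- R² measures how tightly points cluster around the line; β₁ measures how steep the line is — they answer different questions.
- The two samples could reflect different populations, time periods, or measurement quality.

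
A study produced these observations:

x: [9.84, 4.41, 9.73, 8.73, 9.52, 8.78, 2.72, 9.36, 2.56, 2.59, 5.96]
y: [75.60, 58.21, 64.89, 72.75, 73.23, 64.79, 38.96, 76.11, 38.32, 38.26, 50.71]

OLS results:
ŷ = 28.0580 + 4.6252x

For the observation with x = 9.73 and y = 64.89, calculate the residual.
Residual = -8.1712

The residual is the difference between the actual value and the predicted value:

Residual = y - ŷ

Step 1: Calculate predicted value
ŷ = 28.0580 + 4.6252 × 9.73
ŷ = 73.0612

Step 2: Calculate residual
Residual = 64.89 - 73.0612
Residual = -8.1712

Interpretation: the model overestimates the actual value by 8.1712 at this point (negative residual → observation lies below the fitted line).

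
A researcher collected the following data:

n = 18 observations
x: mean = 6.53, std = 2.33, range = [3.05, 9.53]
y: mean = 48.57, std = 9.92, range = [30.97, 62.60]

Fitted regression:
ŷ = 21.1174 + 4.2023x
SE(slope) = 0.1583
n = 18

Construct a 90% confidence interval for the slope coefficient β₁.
The 90% CI for β₁ is (3.9259, 4.4787)

Confidence interval for the slope:

The 90% CI for β₁ is: β̂₁ ± t*(α/2, n-2) × SE(β̂₁)

Step 1: Find critical t-value
- Confidence level = 0.9
- Degrees of freedom = n - 2 = 18 - 2 = 16
- t*(α/2, 16) = 1.7459

Step 2: Calculate margin of error
Margin = 1.7459 × 0.1583 = 0.2764

Step 3: Construct interval
CI = 4.2023 ± 0.2764
CI = (3.9259, 4.4787)

Interpretation: intervals built this way capture the true β₁ in 90% of repeated samples; here the plausible range for the per-unit effect of x on y is 3.9259 to 4.4787.
Both endpoints are positive, so the data support a genuinely positive slope at this confidence level.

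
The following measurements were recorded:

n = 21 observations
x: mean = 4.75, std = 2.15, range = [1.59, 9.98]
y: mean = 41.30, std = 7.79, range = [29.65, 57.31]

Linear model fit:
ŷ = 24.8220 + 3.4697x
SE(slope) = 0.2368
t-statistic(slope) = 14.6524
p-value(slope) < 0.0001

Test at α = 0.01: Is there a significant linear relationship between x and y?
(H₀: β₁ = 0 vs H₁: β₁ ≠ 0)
Since p-value < 0.0001 < α = 0.01, reject H₀ — the slope is significantly different from 0.

Hypothesis test for the slope coefficient:

H₀: β₁ = 0 (no linear relationship)
H₁: β₁ ≠ 0 (linear relationship exists)

Test statistic: t = β̂₁ / SE(β̂₁) = 3.4697 / 0.2368 = 14.6524

With df = 19, the two-sided p-value for |t| = 14.6524 is <0.0001.

Decision rule: reject H₀ if p-value < α.
p-value < 0.0001 < α = 0.01 → reject H₀.

At α = 0.01 the data do provide convincing evidence of a nonzero slope.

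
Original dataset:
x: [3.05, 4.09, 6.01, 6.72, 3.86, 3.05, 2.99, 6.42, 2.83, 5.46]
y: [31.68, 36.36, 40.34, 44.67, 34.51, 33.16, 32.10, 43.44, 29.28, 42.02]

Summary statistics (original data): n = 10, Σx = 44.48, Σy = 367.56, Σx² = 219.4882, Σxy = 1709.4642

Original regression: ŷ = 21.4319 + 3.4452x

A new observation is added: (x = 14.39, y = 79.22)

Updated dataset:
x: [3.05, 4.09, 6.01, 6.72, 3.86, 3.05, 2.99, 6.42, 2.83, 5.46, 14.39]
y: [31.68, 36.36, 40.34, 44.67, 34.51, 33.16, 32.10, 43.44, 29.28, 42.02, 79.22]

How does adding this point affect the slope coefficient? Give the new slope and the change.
Adding the point moves β₁ from 3.4452 to 4.1108, i.e. it increases by 0.6656 (+19.3%).

x = 14.39 lies well outside the original x-range [2.83, 6.72] (x̄ ≈ 4.45), so this observation has high leverage and can move the slope substantially.

Step 1: Update the sums with the new point (n goes from 10 to 11)
Σx  = 44.48 + 14.39 = 58.87
Σy  = 367.56 + 79.22 = 446.78
Σx² = 219.4882 + 14.39² = 219.4882 + 207.0721 = 426.5603
Σxy = 1709.4642 + 14.39×79.22 = 1709.4642 + 1139.9758 = 2849.4400

Step 2: Recompute the slope with b₁ = (nΣxy − ΣxΣy) / (nΣx² − (Σx)²)
Numerator   = 11×2849.4400 − 58.87×446.78 = 31343.8400 − 26301.9386 = 5041.9014
Denominator = 11×426.5603 − 58.87² = 4692.1633 − 3465.6769 = 1226.4864
b₁(new) = 5041.9014 / 1226.4864 = 4.1108

(Same formula on the original sums: (10×1709.4642 − 44.48×367.56) / (10×219.4882 − 44.48²) = 745.5732 / 216.4116 = 3.4452, matching the given fit.)

Step 3: Change in slope
Δβ₁ = 4.1108 − 3.4452 = +0.6656
Relative change = +0.6656 / 3.4452 × 100% = +19.3%
→ the slope increases when the point is added.

Because the point sits above the extension of the original line at a high-leverage x, it tilts the fit up.
In practice: examine leverage (hᵢ) and Cook's distance rather than deleting it automatically.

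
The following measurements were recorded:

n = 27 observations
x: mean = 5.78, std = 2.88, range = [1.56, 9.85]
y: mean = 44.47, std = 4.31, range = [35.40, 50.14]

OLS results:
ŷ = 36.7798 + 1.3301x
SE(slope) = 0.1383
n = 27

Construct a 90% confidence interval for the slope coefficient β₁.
The 90% CI for β₁ is (1.0939, 1.5663)

Confidence interval for the slope:

The 90% CI for β₁ is: β̂₁ ± t*(α/2, n-2) × SE(β̂₁)

Step 1: Find critical t-value
- Confidence level = 0.9
- Degrees of freedom = n - 2 = 27 - 2 = 25
- t*(α/2, 25) = 1.7081

Step 2: Calculate margin of error
Margin = 1.7081 × 0.1383 = 0.2362

Step 3: Construct interval
CI = 1.3301 ± 0.2362
CI = (1.0939, 1.5663)

Interpretation: each one-unit increase in x is associated with a change in mean y of between 1.0939 and 1.5663, with 90% confidence.
The interval does not include 0, suggesting a significant linear relationship.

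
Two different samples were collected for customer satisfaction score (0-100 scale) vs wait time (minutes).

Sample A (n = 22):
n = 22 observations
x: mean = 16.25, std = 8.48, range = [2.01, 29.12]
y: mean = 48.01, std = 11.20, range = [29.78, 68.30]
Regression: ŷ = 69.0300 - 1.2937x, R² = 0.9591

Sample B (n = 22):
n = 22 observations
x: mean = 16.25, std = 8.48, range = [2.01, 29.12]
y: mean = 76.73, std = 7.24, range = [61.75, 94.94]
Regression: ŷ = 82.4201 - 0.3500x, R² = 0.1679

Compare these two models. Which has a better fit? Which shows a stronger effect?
Model A has the better fit (R² = 0.9591 vs 0.1679). Model A shows the stronger effect (|β₁| = 1.2937 vs 0.3500).

Model Comparison:

Which explains more variance? (R²)
- Model A: R² = 0.9591 → 95.91% of variance in satisfaction score explained
- Model B: R² = 0.1679 → 16.79% of variance in satisfaction score explained
- 0.9591 > 0.1679 → Model A has the better fit

Which has the larger per-minute effect? (|β₁|)
- Model A: β₁ = -1.2937 → predicted satisfaction score falls 1.2937 points per additional minute of wait time
- Model B: β₁ = -0.3500 → predicted satisfaction score falls 0.3500 points per additional minute of wait time
- |-1.2937| > |-0.3500| → Model A shows the stronger marginal effect

Note: A better fit (higher R²) doesn't necessarily mean a more important relationship.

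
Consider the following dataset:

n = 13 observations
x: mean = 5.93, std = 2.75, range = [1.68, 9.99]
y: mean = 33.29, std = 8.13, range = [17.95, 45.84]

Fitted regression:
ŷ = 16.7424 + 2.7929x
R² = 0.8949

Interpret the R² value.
The model explains 89.49% of the variance in y (R² = 0.8949), leaving 10.51% unexplained; the fit is strong.

The coefficient of determination R² is the fraction of the total variation in y that the fitted line accounts for.

Here R² = 0.8949:
- Explained: 89.49% of the variation in y
- Unexplained (residual): 100% − 89.49% = 10.51%
- Rule of thumb (below 0.3 weak; 0.3 to below 0.7 moderate; 0.7 and above strong) → strong

Note: R² never decreases when predictors are added, so it should not be used alone to compare models of different size.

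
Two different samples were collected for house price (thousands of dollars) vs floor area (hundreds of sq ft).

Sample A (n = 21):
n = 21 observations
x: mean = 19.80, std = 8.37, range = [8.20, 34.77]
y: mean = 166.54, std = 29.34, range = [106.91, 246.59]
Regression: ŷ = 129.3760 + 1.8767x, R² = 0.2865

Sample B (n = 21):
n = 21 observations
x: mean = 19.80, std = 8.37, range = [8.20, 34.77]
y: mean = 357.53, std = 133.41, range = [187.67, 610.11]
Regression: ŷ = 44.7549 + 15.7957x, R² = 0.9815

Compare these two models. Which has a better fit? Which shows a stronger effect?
Model B has the better fit (R² = 0.9815 vs 0.2865). Model B shows the stronger effect (|β₁| = 15.7957 vs 1.8767).

Model Comparison:

Fit — compare R²:
- Model A: R² = 0.2865 → 28.65% of variance in house price explained
- Model B: R² = 0.9815 → 98.15% of variance in house price explained
- 0.9815 > 0.2865 → Model B has the better fit

Which has the larger per-hundred sq ft effect? (|β₁|)
- Model A: β₁ = 1.8767 → predicted house price rises 1.8767 thousand dollars per additional hundred sq ft of floor area
- Model B: β₁ = 15.7957 → predicted house price rises 15.7957 thousand dollars per additional hundred sq ft of floor area
- |1.8767| < |15.7957| → Model B shows the stronger marginal effect

Note: R² measures how tightly points cluster around the line; β₁ measures how steep the line is — they answer different questions.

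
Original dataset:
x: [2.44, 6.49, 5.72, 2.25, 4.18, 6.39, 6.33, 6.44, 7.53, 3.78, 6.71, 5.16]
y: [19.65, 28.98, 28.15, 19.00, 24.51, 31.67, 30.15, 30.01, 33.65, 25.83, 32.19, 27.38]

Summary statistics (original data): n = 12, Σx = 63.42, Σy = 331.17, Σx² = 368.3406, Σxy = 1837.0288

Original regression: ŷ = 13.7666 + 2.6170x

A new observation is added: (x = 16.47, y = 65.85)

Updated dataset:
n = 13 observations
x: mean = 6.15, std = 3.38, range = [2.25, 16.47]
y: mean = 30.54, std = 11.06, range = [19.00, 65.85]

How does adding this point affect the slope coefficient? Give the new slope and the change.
New slope β₁ = 3.2408 versus 2.6170 before: a change of +0.6238 (+23.8%).

The new point has HIGH LEVERAGE: x = 16.47 is far from the original mean x̄ = 63.42/12 ≈ 5.29 (original range [2.25, 7.53]).

Step 1: Update the sums with the new point (n goes from 12 to 13)
Σx  = 63.42 + 16.47 = 79.89
Σy  = 331.17 + 65.85 = 397.02
Σx² = 368.3406 + 16.47² = 368.3406 + 271.2609 = 639.6015
Σxy = 1837.0288 + 16.47×65.85 = 1837.0288 + 1084.5495 = 2921.5783

Step 2: Recompute the slope with b₁ = (nΣxy − ΣxΣy) / (nΣx² − (Σx)²)
Numerator   = 13×2921.5783 − 79.89×397.02 = 37980.5179 − 31717.9278 = 6262.5901
Denominator = 13×639.6015 − 79.89² = 8314.8195 − 6382.4121 = 1932.4074
b₁(new) = 6262.5901 / 1932.4074 = 3.2408

(Same formula on the original sums: (12×1837.0288 − 63.42×331.17) / (12×368.3406 − 63.42²) = 1041.5442 / 397.9908 = 2.6170, matching the given fit.)

Step 3: Change in slope
Δβ₁ = 3.2408 − 2.6170 = +0.6238
Relative change = +0.6238 / 2.6170 × 100% = +23.8%
→ the slope increases when the point is added.

A high-leverage point only changes the slope if it is off the original line; here y = 65.85 is above the original trend, so the slope increases.
In practice: investigate whether it comes from the same population as the rest of the sample; check such a point for data-entry or measurement error.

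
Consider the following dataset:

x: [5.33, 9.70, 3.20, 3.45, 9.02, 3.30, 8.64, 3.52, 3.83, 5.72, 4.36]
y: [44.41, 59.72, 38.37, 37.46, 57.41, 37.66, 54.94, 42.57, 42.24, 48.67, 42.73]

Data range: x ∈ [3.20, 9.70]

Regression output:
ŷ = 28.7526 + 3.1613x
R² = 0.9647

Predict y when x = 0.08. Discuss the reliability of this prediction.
ŷ = 29.0055, but this is extrapolation (below the data range [3.20, 9.70]) and may be unreliable.

Prediction calculation:
ŷ = 28.7526 + 3.1613 × 0.08
ŷ = 29.0055

Reliability:
- Data range: x ∈ [3.20, 9.70]
- Prediction point: x = 0.08 is 3.12 units below the observed range → this is EXTRAPOLATION, not interpolation

Why that matters here:
- There are no observations near this x to validate the fitted line there
- The linear relationship may not hold outside the observed range
- R² describes fit only over the sampled x values; it says nothing about behaviour beyond them

A defensible statement: 'if the linear trend continued to x = 0.08, y would be about 29.0055' — the premise is untested.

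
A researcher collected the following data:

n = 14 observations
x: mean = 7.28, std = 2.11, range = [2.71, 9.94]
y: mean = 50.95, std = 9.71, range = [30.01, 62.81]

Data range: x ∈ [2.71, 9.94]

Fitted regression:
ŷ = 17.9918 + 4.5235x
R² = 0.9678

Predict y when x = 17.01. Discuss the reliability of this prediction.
The equation gives ŷ = 94.9365; however x = 17.01 is 7.07 units above the observed range, so this extrapolated value should not be trusted.

Prediction calculation:
ŷ = 17.9918 + 4.5235 × 17.01
ŷ = 94.9365

Reliability:
- Data range: x ∈ [2.71, 9.94]
- Prediction point: x = 17.01 is 7.07 units above the observed range → this is EXTRAPOLATION, not interpolation

Why that matters here:
- The linear relationship may not hold outside the observed range
- Real relationships often flatten, saturate, or turn nonlinear at extremes

The R² = 0.9678 only validates the fit within [2.71, 9.94]; treat ŷ = 94.9365 with caution.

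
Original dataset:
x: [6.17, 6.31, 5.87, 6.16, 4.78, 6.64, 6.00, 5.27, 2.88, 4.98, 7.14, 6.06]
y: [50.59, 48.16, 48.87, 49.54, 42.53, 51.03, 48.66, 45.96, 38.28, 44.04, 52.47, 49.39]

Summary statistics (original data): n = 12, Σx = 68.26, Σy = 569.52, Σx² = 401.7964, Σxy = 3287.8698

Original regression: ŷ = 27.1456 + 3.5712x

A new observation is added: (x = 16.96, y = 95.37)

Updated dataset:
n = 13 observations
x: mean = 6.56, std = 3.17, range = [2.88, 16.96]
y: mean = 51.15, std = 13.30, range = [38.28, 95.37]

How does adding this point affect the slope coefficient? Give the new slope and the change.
New slope β₁ = 4.1803 versus 3.5712 before: a change of +0.6091 (+17.1%).

x = 16.96 lies well outside the original x-range [2.88, 7.14] (x̄ ≈ 5.69), so this observation has high leverage and can move the slope substantially.

Step 1: Update the sums with the new point (n goes from 12 to 13)
Σx  = 68.26 + 16.96 = 85.22
Σy  = 569.52 + 95.37 = 664.89
Σx² = 401.7964 + 16.96² = 401.7964 + 287.6416 = 689.4380
Σxy = 3287.8698 + 16.96×95.37 = 3287.8698 + 1617.4752 = 4905.3450

Step 2: Recompute the slope with b₁ = (nΣxy − ΣxΣy) / (nΣx² − (Σx)²)
Numerator   = 13×4905.3450 − 85.22×664.89 = 63769.4850 − 56661.9258 = 7107.5592
Denominator = 13×689.4380 − 85.22² = 8962.6940 − 7262.4484 = 1700.2456
b₁(new) = 7107.5592 / 1700.2456 = 4.1803

(Same formula on the original sums: (12×3287.8698 − 68.26×569.52) / (12×401.7964 − 68.26²) = 579.0024 / 162.1292 = 3.5712, matching the given fit.)

Step 3: Change in slope
Δβ₁ = 4.1803 − 3.5712 = +0.6091
Relative change = +0.6091 / 3.5712 × 100% = +17.1%
→ the slope increases when the point is added.

Because the point sits above the extension of the original line at a high-leverage x, it tilts the fit up.
In practice: investigate whether it comes from the same population as the rest of the sample; refit with and without it and report both if conclusions differ.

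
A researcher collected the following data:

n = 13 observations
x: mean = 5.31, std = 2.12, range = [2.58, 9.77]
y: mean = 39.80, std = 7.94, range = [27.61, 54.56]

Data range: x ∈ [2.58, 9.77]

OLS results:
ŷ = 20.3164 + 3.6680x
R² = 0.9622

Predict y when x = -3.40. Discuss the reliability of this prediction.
ŷ = 7.8452 (extrapolation — x = -3.40 lies outside [2.58, 9.77], so reliability is low).

Prediction calculation:
ŷ = 20.3164 + 3.6680 × (-3.40)
ŷ = 7.8452

Reliability:
- Data range: x ∈ [2.58, 9.77]
- Prediction point: x = -3.40 is 5.98 units below the observed range → this is EXTRAPOLATION, not interpolation

Why that matters here:
- Real relationships often flatten, saturate, or turn nonlinear at extremes
- The standard error of prediction grows with (x − x̄)², and x = -3.40 is far from x̄ = 5.31

Report the number if required, but flag clearly that it is an extrapolation.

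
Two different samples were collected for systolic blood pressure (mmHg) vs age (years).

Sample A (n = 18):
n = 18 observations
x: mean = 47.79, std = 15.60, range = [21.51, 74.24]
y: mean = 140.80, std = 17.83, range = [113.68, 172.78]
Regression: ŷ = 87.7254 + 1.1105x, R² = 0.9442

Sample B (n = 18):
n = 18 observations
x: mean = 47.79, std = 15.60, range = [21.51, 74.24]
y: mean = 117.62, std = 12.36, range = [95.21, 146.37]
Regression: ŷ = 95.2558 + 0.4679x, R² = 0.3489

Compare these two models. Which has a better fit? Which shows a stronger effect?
Model A has the better fit (R² = 0.9442 vs 0.3489). Model A shows the stronger effect (|β₁| = 1.1105 vs 0.4679).

Model Comparison:

Which explains more variance? (R²)
- Model A: R² = 0.9442 → 94.42% of variance in blood pressure explained
- Model B: R² = 0.3489 → 34.89% of variance in blood pressure explained
- 0.9442 > 0.3489 → Model A has the better fit

Effect size (slope magnitude):
- Model A: β₁ = 1.1105 → predicted blood pressure rises 1.1105 mmHg per additional year of age
- Model B: β₁ = 0.4679 → predicted blood pressure rises 0.4679 mmHg per additional year of age
- |1.1105| > |0.4679| → Model A shows the stronger marginal effect

Note: R² measures how tightly points cluster around the line; β₁ measures how steep the line is — they answer different questions.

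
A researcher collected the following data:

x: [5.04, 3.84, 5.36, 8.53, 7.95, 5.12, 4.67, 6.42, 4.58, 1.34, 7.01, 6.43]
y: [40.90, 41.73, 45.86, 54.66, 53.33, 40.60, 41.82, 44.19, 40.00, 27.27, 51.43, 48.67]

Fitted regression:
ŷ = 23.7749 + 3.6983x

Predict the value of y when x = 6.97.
ŷ = 49.5521

x = 6.97 lies inside the observed range [1.34, 8.53], so the fitted equation applies directly:

ŷ = 23.7749 + 3.6983 × 6.97
ŷ = 23.7749 + 25.7772
ŷ = 49.5521

This is a point prediction; actual observations scatter around it by roughly the residual standard deviation.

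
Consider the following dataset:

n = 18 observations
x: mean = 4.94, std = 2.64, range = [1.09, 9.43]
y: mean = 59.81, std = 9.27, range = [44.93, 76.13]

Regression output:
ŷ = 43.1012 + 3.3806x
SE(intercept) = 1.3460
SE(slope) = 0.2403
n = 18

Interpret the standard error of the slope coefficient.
SE(β̂₁) = 0.2403 is the estimated standard deviation of the slope estimate across repeated samples; relative to β̂₁ = 3.3806 that is 7.1%, a precise estimate.

SE(β̂₁) = s / √Sxx, where s is the residual standard deviation and Sxx = Σ(x − x̄)². It is the yardstick for how far β̂₁ = 3.3806 could plausibly be from the true slope.

Relative precision:
- SE / |β̂₁| = 0.2403 / 3.3806 = 7.1%
- Rule of thumb (under 20%: precise; 20% to under 50%: moderately precise; 50% or more: imprecise) → precise

Rough 95% range (±2 SE): 3.3806 ± 0.4806 → (2.9000, 3.8612).

What drives SE(β̂₁): larger n (here n = 18) → smaller SE; wider spread of x values → smaller SE; more residual scatter → larger SE.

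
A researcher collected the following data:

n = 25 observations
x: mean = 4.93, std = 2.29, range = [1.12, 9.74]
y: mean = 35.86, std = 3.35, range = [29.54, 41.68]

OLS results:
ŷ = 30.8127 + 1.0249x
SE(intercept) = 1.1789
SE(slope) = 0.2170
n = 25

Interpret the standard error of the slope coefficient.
The slope 1.0249 is pinned down to within about ±0.2170 (one SE) by these data — relative uncertainty 21.2%, i.e. moderately precise.

SE(β̂₁) = s / √Sxx, where s is the residual standard deviation and Sxx = Σ(x − x̄)². It is the yardstick for how far β̂₁ = 1.0249 could plausibly be from the true slope.

Relative precision:
- SE / |β̂₁| = 0.2170 / 1.0249 = 21.2%
- Rule of thumb (under 20%: precise; 20% to under 50%: moderately precise; 50% or more: imprecise) → moderately precise

Link to the t-test: t = β̂₁ / SE(β̂₁) = 1.0249 / 0.2170 = 4.7230, the statistic for H₀: β₁ = 0.

What drives SE(β̂₁): larger n (here n = 25) → smaller SE.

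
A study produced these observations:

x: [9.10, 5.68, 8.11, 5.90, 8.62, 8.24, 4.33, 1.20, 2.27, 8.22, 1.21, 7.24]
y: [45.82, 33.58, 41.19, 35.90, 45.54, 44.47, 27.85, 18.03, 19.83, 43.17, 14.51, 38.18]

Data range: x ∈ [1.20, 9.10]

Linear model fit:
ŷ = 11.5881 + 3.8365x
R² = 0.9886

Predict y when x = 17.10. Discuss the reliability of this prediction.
ŷ = 77.1923 (extrapolation — x = 17.10 lies outside [1.20, 9.10], so reliability is low).

Prediction calculation:
ŷ = 11.5881 + 3.8365 × 17.10
ŷ = 77.1923

Reliability:
- Data range: x ∈ [1.20, 9.10]
- Prediction point: x = 17.10 is 8.00 units above the observed range → this is EXTRAPOLATION, not interpolation

Why that matters here:
- The linear relationship may not hold outside the observed range
- The standard error of prediction grows with (x − x̄)², and x = 17.10 is far from x̄ = 5.84

A defensible statement: 'if the linear trend continued to x = 17.10, y would be about 77.1923' — the premise is untested.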